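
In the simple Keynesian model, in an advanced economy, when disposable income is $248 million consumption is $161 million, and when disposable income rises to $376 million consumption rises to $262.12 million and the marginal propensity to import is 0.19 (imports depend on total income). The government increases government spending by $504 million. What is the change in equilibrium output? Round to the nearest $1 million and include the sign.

MPC = ΔC/ΔYd = (262.12 − 161)/(376 − 248) = 101.12/128 = 0.79.
Government-spending multiplier = 1/(1 − c + m) = 1/(1 − 0.79 + 0.19) = 1/0.4 = 2.5.
ΔY = k × ΔG = (+$504 million) / 0.4 = +$1,260 million.

+$1,260 million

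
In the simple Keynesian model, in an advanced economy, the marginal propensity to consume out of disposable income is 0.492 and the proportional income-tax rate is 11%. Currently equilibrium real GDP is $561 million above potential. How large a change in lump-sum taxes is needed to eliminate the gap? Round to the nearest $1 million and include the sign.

+$641 million

Spending multiplier = 1/(1 − c(1−t)) = 1/(1 − 0.492×0.89) = 1/0.56212 ≈ 1.779.
Tax multiplier = −c·k = −0.492/0.56212 ≈ −0.875. Need ΔY = −$561 million, so ΔT = ΔY/(−c·k) = −(−$561 million) × 0.56212 / 0.492 ≈ +$641 million.
The government should raise lump-sum taxes by $641 million.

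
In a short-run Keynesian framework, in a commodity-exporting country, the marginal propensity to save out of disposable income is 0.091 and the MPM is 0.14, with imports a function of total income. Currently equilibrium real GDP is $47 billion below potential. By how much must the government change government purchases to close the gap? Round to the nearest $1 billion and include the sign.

MPC = 1 − MPS = 1 − 0.091 = 0.909.
Spending multiplier = 1/(1 − c + m) = 1/(1 − 0.909 + 0.14) = 1/0.231 ≈ 4.329.
Need ΔY = +$47 billion, so ΔG = ΔY/k = (+$47 billion) × 0.231 ≈ +$11 billion.
The government should increase government purchases by $11 billion.

+$11 billion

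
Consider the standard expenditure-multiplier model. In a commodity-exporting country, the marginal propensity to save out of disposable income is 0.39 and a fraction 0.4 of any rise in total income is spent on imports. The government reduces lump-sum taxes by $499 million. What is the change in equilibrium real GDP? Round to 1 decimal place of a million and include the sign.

+$385.3 million

MPC = 1 − MPS = 1 − 0.39 = 0.61.
A lump-sum tax change of −$499 million shifts disposable income by +$499 million; first-round consumption changes by −c × ΔT = −0.61 × (−$499 million) = +$304.39 million.
Expenditure multiplier = 1/(1 − c + m) = 1/(1 − 0.61 + 0.4) = 1/0.79 ≈ 1.266.
The tax multiplier is −c × k ≈ −0.772, so ΔY = k × (−c·ΔT) = (+$304.39 million) / 0.79 ≈ +$385.3 million.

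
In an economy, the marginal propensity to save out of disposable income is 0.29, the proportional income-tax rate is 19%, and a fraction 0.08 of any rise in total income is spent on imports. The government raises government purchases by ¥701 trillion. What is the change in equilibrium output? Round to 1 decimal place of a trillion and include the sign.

MPC = 1 − MPS = 1 − 0.29 = 0.71.
Spending multiplier = 1/(1 − c(1−t) + m) = 1/(1 − 0.71×0.81 + 0.08) = 1/0.5049 ≈ 1.981.
ΔY = k × ΔG = (+¥701 trillion) / 0.5049 ≈ +¥1,388.4 trillion.

+¥1,388.4 trillion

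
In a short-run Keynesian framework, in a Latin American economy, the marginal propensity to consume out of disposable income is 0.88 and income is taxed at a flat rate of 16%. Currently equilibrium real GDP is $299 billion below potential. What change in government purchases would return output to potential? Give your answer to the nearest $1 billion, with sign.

+$78 billion

Spending multiplier = 1/(1 − c(1−t)) = 1/(1 − 0.88×0.84) = 1/0.2608 ≈ 3.834.
Need ΔY = +$299 billion, so ΔG = ΔY/k = (+$299 billion) × 0.2608 ≈ +$78 billion.
The government should increase government purchases by $78 billion.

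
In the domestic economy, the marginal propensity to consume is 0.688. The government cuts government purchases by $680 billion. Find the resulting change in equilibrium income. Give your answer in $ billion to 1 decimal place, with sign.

−$2,179.5 billion

Expenditure multiplier = 1/(1 − MPC) = 1/(1 − 0.688) = 1/0.312 ≈ 3.205.
ΔY = k × ΔG = (−$680 billion) / 0.312 ≈ −$2,179.5 billion.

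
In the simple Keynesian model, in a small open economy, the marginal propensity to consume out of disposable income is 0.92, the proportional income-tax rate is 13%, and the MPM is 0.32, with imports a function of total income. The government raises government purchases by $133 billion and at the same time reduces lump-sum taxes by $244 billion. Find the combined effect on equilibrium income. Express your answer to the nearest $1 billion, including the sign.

+$688 billion

Expenditure multiplier = 1/(1 − c(1−t) + m) = 1/(1 − 0.92×0.87 + 0.32) = 1/0.5196 ≈ 1.925.
ΔG contributes k·ΔG = (+$133 billion) / 0.5196 ≈ +$256 billion.
ΔT of −$244 billion changes first-round spending by −c·ΔT = +$224.48 billion, contributing k·(−c·ΔT) = (+$224.48 billion) / 0.5196 ≈ +$432 billion.
Net ΔY = k(ΔG − c·ΔT) = (+$357.48 billion) / 0.5196 ≈ +$688 billion.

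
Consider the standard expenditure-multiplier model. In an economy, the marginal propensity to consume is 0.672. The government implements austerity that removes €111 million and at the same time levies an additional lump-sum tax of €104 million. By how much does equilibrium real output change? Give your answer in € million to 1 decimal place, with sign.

Expenditure multiplier = 1/(1 − MPC) = 1/(1 − 0.672) = 1/0.328 ≈ 3.049.
ΔG contributes k·ΔG = (−€111 million) / 0.328 ≈ −€338.4 million.
ΔT of +€104 million changes first-round spending by −c·ΔT = −€69.888 million, contributing k·(−c·ΔT) = (−€69.888 million) / 0.328 ≈ −€213.1 million.
Net ΔY = k(ΔG − c·ΔT) = (−€180.888 million) / 0.328 ≈ −€551.5 million.

−€551.5 million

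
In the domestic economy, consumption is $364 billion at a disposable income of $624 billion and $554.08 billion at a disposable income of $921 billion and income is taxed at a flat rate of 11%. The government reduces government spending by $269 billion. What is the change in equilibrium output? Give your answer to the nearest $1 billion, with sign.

MPC = ΔC/ΔYd = (554.08 − 364)/(921 − 624) = 190.08/297 = 0.64.
Government-spending multiplier = 1/(1 − c(1−t)) = 1/(1 − 0.64×0.89) = 1/0.4304 ≈ 2.323.
ΔY = k × ΔG = (−$269 billion) / 0.4304 = −$625 billion.

−$625 billion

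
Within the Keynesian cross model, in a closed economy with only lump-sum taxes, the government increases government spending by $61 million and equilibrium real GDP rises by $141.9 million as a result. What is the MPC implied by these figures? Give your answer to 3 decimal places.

Implied spending multiplier k = ΔY/ΔG = 141.9/61 ≈ 2.3262.
Since k = 1/(1 − MPC), MPC = 1 − 1/k = 1 − ΔG/ΔY = 1 − 61/141.9 ≈ 0.570.

0.570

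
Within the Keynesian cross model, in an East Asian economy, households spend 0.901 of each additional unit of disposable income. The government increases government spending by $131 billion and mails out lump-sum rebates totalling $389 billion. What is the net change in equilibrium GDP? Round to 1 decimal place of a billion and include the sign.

+$4,863.5 billion

Expenditure multiplier = 1/(1 − MPC) = 1/(1 − 0.901) = 1/0.099 ≈ 10.101.
ΔG contributes k·ΔG = (+$131 billion) / 0.099 ≈ +$1,323.2 billion.
ΔT of −$389 billion changes first-round spending by −c·ΔT = +$350.489 billion, contributing k·(−c·ΔT) = (+$350.489 billion) / 0.099 ≈ +$3,540.3 billion.
Net ΔY = k(ΔG − c·ΔT) = (+$481.489 billion) / 0.099 ≈ +$4,863.5 billion.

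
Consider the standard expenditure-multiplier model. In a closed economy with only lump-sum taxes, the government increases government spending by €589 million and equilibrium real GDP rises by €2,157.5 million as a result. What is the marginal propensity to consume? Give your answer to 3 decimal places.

Implied spending multiplier k = ΔY/ΔG = 2,157.5/589 ≈ 3.663.
Since k = 1/(1 − MPC), MPC = 1 − 1/k = 1 − ΔG/ΔY = 1 − 589/2,157.5 ≈ 0.727.

0.727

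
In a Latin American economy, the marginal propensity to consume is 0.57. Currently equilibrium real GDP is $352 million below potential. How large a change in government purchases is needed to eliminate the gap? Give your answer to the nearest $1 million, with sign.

+$151 million

Spending multiplier = 1/(1 − MPC) = 1/(1 − 0.57) = 1/0.43 ≈ 2.326.
Need ΔY = +$352 million, so ΔG = ΔY/k = (+$352 million) × 0.43 ≈ +$151 million.
The government should increase government purchases by $151 million.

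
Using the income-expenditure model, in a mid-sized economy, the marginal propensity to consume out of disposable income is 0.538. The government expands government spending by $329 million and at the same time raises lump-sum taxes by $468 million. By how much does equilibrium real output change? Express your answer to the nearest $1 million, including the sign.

Expenditure multiplier = 1/(1 − MPC) = 1/(1 − 0.538) = 1/0.462 ≈ 2.165.
ΔG contributes k·ΔG = (+$329 million) / 0.462 ≈ +$712.1 million.
ΔT of +$468 million changes first-round spending by −c·ΔT = −$251.784 million, contributing k·(−c·ΔT) = (−$251.784 million) / 0.462 ≈ −$545 million.
Net ΔY = k(ΔG − c·ΔT) = (+$77.216 million) / 0.462 ≈ +$167 million.

+$167 million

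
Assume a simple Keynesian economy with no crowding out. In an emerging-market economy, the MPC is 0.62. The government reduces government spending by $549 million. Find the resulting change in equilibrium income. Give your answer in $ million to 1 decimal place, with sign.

−$1,444.7 million

Government-spending multiplier = 1/(1 − MPC) = 1/(1 − 0.62) = 1/0.38 ≈ 2.632.
ΔY = k × ΔG = (−$549 million) / 0.38 ≈ −$1,444.7 million.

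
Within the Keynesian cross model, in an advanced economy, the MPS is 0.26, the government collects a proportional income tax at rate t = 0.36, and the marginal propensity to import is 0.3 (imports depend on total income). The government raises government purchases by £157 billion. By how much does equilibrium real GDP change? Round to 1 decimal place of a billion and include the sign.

MPC = 1 − MPS = 1 − 0.26 = 0.74.
Government-spending multiplier = 1/(1 − c(1−t) + m) = 1/(1 − 0.74×0.64 + 0.3) = 1/0.8264 ≈ 1.21.
ΔY = k × ΔG = (+£157 billion) / 0.8264 ≈ +£190 billion.

+£190.0 billion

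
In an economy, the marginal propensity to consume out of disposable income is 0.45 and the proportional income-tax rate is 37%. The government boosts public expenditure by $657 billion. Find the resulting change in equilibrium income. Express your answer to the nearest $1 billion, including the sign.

Expenditure multiplier = 1/(1 − c(1−t)) = 1/(1 − 0.45×0.63) = 1/0.7165 ≈ 1.396.
ΔY = k × ΔG = (+$657 billion) / 0.7165 ≈ +$917 billion.

+$917 billion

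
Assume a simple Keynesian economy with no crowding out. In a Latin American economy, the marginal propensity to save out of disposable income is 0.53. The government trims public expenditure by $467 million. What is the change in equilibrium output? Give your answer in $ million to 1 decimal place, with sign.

MPC = 1 − MPS = 1 − 0.53 = 0.47.
Spending multiplier = 1/(1 − MPC) = 1/(1 − 0.47) = 1/0.53 ≈ 1.887.
ΔY = k × ΔG = (−$467 million) / 0.53 ≈ −$881.1 million.

−$881.1 million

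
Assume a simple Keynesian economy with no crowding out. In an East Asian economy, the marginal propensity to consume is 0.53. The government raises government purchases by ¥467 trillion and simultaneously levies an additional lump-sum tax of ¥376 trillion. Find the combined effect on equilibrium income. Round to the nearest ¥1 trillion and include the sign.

Expenditure multiplier = 1/(1 − MPC) = 1/(1 − 0.53) = 1/0.47 ≈ 2.128.
ΔG contributes k·ΔG = (+¥467 trillion) / 0.47 ≈ +¥993.6 trillion.
ΔT of +¥376 trillion changes first-round spending by −c·ΔT = −¥199.28 trillion, contributing k·(−c·ΔT) = (−¥199.28 trillion) / 0.47 = −¥424 trillion.
Net ΔY = k(ΔG − c·ΔT) = (+¥267.72 trillion) / 0.47 ≈ +¥570 trillion.

+¥570 trillion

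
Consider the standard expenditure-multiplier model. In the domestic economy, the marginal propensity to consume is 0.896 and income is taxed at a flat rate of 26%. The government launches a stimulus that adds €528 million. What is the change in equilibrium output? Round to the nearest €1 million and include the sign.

+€1,567 million

Government-spending multiplier = 1/(1 − c(1−t)) = 1/(1 − 0.896×0.74) = 1/0.33696 ≈ 2.968.
ΔY = k × ΔG = (+€528 million) / 0.33696 ≈ +€1,567 million.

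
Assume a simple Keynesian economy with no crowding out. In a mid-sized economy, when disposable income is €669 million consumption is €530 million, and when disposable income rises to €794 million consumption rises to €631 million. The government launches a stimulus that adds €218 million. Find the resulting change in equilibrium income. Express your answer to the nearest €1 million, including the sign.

MPC = ΔC/ΔYd = (631 − 530)/(794 − 669) = 101/125 = 0.808.
Spending multiplier = 1/(1 − MPC) = 1/(1 − 0.808) = 1/0.192 ≈ 5.208.
ΔY = k × ΔG = (+€218 million) / 0.192 ≈ +€1,135 million.

+€1,135 million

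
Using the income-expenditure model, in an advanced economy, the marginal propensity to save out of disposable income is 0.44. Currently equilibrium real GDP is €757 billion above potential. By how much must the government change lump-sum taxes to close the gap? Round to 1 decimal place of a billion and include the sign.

+€594.8 billion

MPC = 1 − MPS = 1 − 0.44 = 0.56.
Spending multiplier = 1/(1 − MPC) = 1/(1 − 0.56) = 1/0.44 ≈ 2.273.
Tax multiplier = −c·k = −0.56/0.44 ≈ −1.273. Need ΔY = −€757 billion, so ΔT = ΔY/(−c·k) = −(−€757 billion) × 0.44 / 0.56 ≈ +€594.8 billion.
The government should raise lump-sum taxes by €594.8 billion.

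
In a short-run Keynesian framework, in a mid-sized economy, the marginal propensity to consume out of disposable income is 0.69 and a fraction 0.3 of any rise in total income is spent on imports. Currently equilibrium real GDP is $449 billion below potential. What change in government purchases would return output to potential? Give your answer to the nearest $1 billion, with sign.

+$274 billion

Spending multiplier = 1/(1 − c + m) = 1/(1 − 0.69 + 0.3) = 1/0.61 ≈ 1.639.
Need ΔY = +$449 billion, so ΔG = ΔY/k = (+$449 billion) × 0.61 ≈ +$274 billion.
The government should increase government purchases by $274 billion.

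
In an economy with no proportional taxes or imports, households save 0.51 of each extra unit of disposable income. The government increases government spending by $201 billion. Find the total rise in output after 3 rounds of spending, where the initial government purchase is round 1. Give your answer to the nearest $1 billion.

$348 billion

MPC = 1 − MPS = 1 − 0.51 = 0.49.
Round 1 adds ΔG = $201 billion; each later round is MPC = 0.49 times the previous.
After 3 rounds: 201 + 98.49 + 48.2601 = ΔG·(1 − c^3)/(1 − c) = 201 × (1 − 0.117649)/0.51 ≈ $348 billion.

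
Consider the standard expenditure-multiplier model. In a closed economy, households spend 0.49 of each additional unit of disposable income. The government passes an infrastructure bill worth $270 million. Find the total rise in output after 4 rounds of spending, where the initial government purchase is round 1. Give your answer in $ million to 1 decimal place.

$498.9 million

Round 1 adds ΔG = $270 million; each later round is MPC = 0.49 times the previous.
After 4 rounds: 270 + 132.3 + 64.827 + 31.76523 = ΔG·(1 − c^4)/(1 − c) = 270 × (1 − 0.05764801)/0.51 ≈ $498.9 million.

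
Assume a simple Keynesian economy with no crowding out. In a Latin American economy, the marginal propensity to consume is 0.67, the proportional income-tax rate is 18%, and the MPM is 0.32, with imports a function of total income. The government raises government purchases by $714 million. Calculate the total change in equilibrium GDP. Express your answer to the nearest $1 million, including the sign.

+$927 million

Spending multiplier = 1/(1 − c(1−t) + m) = 1/(1 − 0.67×0.82 + 0.32) = 1/0.7706 ≈ 1.298.
ΔY = k × ΔG = (+$714 million) / 0.7706 ≈ +$927 million.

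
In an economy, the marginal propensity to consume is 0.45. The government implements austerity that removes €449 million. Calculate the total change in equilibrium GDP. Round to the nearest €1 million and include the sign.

Spending multiplier = 1/(1 − MPC) = 1/(1 − 0.45) = 1/0.55 ≈ 1.818.
ΔY = k × ΔG = (−€449 million) / 0.55 ≈ −€816 million.

−€816 million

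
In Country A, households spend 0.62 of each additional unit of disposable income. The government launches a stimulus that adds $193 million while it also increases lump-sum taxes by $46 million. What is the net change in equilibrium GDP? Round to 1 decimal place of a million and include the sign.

Expenditure multiplier = 1/(1 − MPC) = 1/(1 − 0.62) = 1/0.38 ≈ 2.632.
ΔG contributes k·ΔG = (+$193 million) / 0.38 ≈ +$507.9 million.
ΔT of +$46 million changes first-round spending by −c·ΔT = −$28.52 million, contributing k·(−c·ΔT) = (−$28.52 million) / 0.38 ≈ −$75.1 million.
Net ΔY = k(ΔG − c·ΔT) = (+$164.48 million) / 0.38 ≈ +$432.8 million.

+$432.8 million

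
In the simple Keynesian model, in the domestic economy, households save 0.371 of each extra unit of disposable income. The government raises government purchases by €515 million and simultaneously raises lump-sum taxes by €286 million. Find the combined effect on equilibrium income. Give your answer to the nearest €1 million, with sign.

+€903 million

MPC = 1 − MPS = 1 − 0.371 = 0.629.
Expenditure multiplier = 1/(1 − MPC) = 1/(1 − 0.629) = 1/0.371 ≈ 2.695.
ΔG contributes k·ΔG = (+€515 million) / 0.371 ≈ +€1,388.1 million.
ΔT of +€286 million changes first-round spending by −c·ΔT = −€179.894 million, contributing k·(−c·ΔT) = (−€179.894 million) / 0.371 ≈ −€484.9 million.
Net ΔY = k(ΔG − c·ΔT) = (+€335.106 million) / 0.371 ≈ +€903 million.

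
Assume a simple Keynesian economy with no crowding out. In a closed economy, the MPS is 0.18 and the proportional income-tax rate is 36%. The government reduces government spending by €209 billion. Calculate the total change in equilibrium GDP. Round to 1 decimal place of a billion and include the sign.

−€439.8 billion

MPC = 1 − MPS = 1 − 0.18 = 0.82.
Government-spending multiplier = 1/(1 − c(1−t)) = 1/(1 − 0.82×0.64) = 1/0.4752 ≈ 2.104.
ΔY = k × ΔG = (−€209 billion) / 0.4752 ≈ −€439.8 billion.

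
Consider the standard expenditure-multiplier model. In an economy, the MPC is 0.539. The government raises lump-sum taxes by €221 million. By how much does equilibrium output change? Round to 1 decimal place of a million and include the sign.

−€258.4 million

A lump-sum tax change of +€221 million shifts disposable income by −€221 million; first-round consumption changes by −c × ΔT = −0.539 × (+€221 million) = −€119.119 million.
Expenditure multiplier = 1/(1 − MPC) = 1/(1 − 0.539) = 1/0.461 ≈ 2.169.
The tax multiplier is −c × k ≈ −1.169, so ΔY = k × (−c·ΔT) = (−€119.119 million) / 0.461 ≈ −€258.4 million.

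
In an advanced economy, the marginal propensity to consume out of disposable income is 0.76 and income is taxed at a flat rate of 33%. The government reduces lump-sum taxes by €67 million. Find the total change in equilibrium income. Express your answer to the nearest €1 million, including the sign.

+€104 million

A lump-sum tax change of −€67 million shifts disposable income by +€67 million; first-round consumption changes by −c × ΔT = −0.76 × (−€67 million) = +€50.92 million.
Expenditure multiplier = 1/(1 − c(1−t)) = 1/(1 − 0.76×0.67) = 1/0.4908 ≈ 2.037.
The tax multiplier is −c × k ≈ −1.548, so ΔY = k × (−c·ΔT) = (+€50.92 million) / 0.4908 ≈ +€104 million.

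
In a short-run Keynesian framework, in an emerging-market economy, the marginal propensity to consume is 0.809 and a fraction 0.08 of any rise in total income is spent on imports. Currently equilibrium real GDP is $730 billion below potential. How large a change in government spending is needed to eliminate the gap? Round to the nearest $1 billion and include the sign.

Spending multiplier = 1/(1 − c + m) = 1/(1 − 0.809 + 0.08) = 1/0.271 ≈ 3.69.
Need ΔY = +$730 billion, so ΔG = ΔY/k = (+$730 billion) × 0.271 ≈ +$198 billion.
The government should increase government spending by $198 billion.

+$198 billion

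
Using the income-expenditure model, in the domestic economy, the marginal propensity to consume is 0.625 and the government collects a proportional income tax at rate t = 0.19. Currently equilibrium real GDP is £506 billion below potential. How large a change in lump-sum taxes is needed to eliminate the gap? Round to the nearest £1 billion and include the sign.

−£400 billion

Spending multiplier = 1/(1 − c(1−t)) = 1/(1 − 0.625×0.81) = 1/0.49375 ≈ 2.025.
Tax multiplier = −c·k = −0.625/0.49375 ≈ −1.266. Need ΔY = +£506 billion, so ΔT = ΔY/(−c·k) = −(+£506 billion) × 0.49375 / 0.625 ≈ −£400 billion.
The government should cut lump-sum taxes by £400 billion.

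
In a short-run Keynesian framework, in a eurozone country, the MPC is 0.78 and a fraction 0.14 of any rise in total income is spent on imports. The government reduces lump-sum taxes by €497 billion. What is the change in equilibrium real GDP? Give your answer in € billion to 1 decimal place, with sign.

+€1,076.8 billion

A lump-sum tax change of −€497 billion shifts disposable income by +€497 billion; first-round consumption changes by −c × ΔT = −0.78 × (−€497 billion) = +€387.66 billion.
Expenditure multiplier = 1/(1 − c + m) = 1/(1 − 0.78 + 0.14) = 1/0.36 ≈ 2.778.
The tax multiplier is −c × k ≈ −2.167, so ΔY = k × (−c·ΔT) = (+€387.66 billion) / 0.36 ≈ +€1,076.8 billion.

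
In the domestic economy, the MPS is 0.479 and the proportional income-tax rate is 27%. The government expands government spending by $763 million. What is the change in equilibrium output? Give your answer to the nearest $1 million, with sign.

+$1,231 million

MPC = 1 − MPS = 1 − 0.479 = 0.521.
Spending multiplier = 1/(1 − c(1−t)) = 1/(1 − 0.521×0.73) = 1/0.61967 ≈ 1.614.
ΔY = k × ΔG = (+$763 million) / 0.61967 ≈ +$1,231 million.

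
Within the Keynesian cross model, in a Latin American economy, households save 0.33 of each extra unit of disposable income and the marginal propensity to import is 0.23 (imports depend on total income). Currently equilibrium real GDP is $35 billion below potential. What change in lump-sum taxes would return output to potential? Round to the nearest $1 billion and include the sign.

MPC = 1 − MPS = 1 − 0.33 = 0.67.
Spending multiplier = 1/(1 − c + m) = 1/(1 − 0.67 + 0.23) = 1/0.56 ≈ 1.786.
Tax multiplier = −c·k = −0.67/0.56 ≈ −1.196. Need ΔY = +$35 billion, so ΔT = ΔY/(−c·k) = −(+$35 billion) × 0.56 / 0.67 ≈ −$29 billion.
The government should cut lump-sum taxes by $29 billion.

−$29 billion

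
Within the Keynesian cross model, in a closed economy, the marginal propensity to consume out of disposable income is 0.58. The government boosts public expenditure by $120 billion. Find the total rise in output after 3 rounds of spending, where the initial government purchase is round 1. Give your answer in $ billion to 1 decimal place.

$230.0 billion

Round 1 adds ΔG = $120 billion; each later round is MPC = 0.58 times the previous.
After 3 rounds: 120 + 69.6 + 40.368 = ΔG·(1 − c^3)/(1 − c) = 120 × (1 − 0.195112)/0.42 ≈ $230 billion.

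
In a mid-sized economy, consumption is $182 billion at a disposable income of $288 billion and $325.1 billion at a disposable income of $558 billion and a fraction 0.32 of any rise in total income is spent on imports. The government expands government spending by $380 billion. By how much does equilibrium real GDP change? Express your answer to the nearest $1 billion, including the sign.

MPC = ΔC/ΔYd = (325.1 − 182)/(558 − 288) = 143.1/270 = 0.53.
Spending multiplier = 1/(1 − c + m) = 1/(1 − 0.53 + 0.32) = 1/0.79 ≈ 1.266.
ΔY = k × ΔG = (+$380 billion) / 0.79 ≈ +$481 billion.

+$481 billion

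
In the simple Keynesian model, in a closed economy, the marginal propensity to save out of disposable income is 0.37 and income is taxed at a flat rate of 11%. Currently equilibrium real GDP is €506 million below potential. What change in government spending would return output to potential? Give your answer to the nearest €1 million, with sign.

+€222 million

MPC = 1 − MPS = 1 − 0.37 = 0.63.
Spending multiplier = 1/(1 − c(1−t)) = 1/(1 − 0.63×0.89) = 1/0.4393 ≈ 2.276.
Need ΔY = +€506 million, so ΔG = ΔY/k = (+€506 million) × 0.4393 ≈ +€222 million.
The government should increase government spending by €222 million.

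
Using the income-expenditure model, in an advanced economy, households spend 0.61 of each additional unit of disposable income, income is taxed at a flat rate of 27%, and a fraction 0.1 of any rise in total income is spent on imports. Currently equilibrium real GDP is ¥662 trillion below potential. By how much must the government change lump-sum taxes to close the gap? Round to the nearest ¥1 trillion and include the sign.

Spending multiplier = 1/(1 − c(1−t) + m) = 1/(1 − 0.61×0.73 + 0.1) = 1/0.6547 ≈ 1.527.
Tax multiplier = −c·k = −0.61/0.6547 ≈ −0.932. Need ΔY = +¥662 trillion, so ΔT = ΔY/(−c·k) = −(+¥662 trillion) × 0.6547 / 0.61 ≈ −¥711 trillion.
The government should cut lump-sum taxes by ¥711 trillion.

−¥711 trillion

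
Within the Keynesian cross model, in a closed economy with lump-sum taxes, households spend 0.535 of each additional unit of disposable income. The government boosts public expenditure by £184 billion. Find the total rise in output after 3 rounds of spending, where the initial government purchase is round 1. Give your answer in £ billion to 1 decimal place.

Round 1 adds ΔG = £184 billion; each later round is MPC = 0.535 times the previous.
After 3 rounds: 184 + 98.44 + 52.6654 = ΔG·(1 − c^3)/(1 − c) = 184 × (1 − 0.153130375)/0.465 ≈ £335.1 billion.

£335.1 billion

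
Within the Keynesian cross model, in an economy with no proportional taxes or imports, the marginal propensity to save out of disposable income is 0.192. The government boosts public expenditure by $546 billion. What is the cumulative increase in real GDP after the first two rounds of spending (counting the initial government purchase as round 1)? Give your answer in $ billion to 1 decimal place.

MPC = 1 − MPS = 1 − 0.192 = 0.808.
Round 1 adds ΔG = $546 billion; each later round is MPC = 0.808 times the previous.
After 2 rounds: 546 + 441.168 = ΔG·(1 − c^2)/(1 − c) = 546 × (1 − 0.652864)/0.192 ≈ $987.2 billion.

$987.2 billion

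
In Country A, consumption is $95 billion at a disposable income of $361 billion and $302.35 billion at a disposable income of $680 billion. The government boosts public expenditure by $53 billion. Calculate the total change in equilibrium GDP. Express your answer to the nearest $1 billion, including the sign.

+$151 billion

MPC = ΔC/ΔYd = (302.35 − 95)/(680 − 361) = 207.35/319 = 0.65.
Government-spending multiplier = 1/(1 − MPC) = 1/(1 − 0.65) = 1/0.35 ≈ 2.857.
ΔY = k × ΔG = (+$53 billion) / 0.35 ≈ +$151 billion.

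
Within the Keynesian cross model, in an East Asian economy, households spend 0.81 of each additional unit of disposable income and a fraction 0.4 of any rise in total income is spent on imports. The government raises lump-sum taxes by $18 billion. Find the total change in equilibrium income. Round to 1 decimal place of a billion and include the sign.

−$24.7 billion

A lump-sum tax change of +$18 billion shifts disposable income by −$18 billion; first-round consumption changes by −c × ΔT = −0.81 × (+$18 billion) = −$14.58 billion.
Expenditure multiplier = 1/(1 − c + m) = 1/(1 − 0.81 + 0.4) = 1/0.59 ≈ 1.695.
The tax multiplier is −c × k ≈ −1.373, so ΔY = k × (−c·ΔT) = (−$14.58 billion) / 0.59 ≈ −$24.7 billion.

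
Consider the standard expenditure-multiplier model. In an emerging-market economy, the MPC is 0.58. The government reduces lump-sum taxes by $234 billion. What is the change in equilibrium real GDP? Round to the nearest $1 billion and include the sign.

+$323 billion

A lump-sum tax change of −$234 billion shifts disposable income by +$234 billion; first-round consumption changes by −c × ΔT = −0.58 × (−$234 billion) = +$135.72 billion.
Expenditure multiplier = 1/(1 − MPC) = 1/(1 − 0.58) = 1/0.42 ≈ 2.381.
The tax multiplier is −c × k ≈ −1.381, so ΔY = k × (−c·ΔT) = (+$135.72 billion) / 0.42 ≈ +$323 billion.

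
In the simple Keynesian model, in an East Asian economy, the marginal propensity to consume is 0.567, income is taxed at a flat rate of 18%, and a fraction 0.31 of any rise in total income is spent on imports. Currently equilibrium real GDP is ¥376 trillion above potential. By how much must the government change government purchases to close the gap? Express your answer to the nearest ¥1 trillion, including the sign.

−¥318 trillion

Spending multiplier = 1/(1 − c(1−t) + m) = 1/(1 − 0.567×0.82 + 0.31) = 1/0.84506 ≈ 1.183.
Need ΔY = −¥376 trillion, so ΔG = ΔY/k = (−¥376 trillion) × 0.84506 ≈ −¥318 trillion.
The government should cut government purchases by ¥318 trillion.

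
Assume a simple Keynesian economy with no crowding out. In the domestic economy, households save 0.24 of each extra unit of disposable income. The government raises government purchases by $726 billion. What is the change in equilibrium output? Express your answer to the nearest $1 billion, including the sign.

+$3,025 billion

MPC = 1 − MPS = 1 − 0.24 = 0.76.
Expenditure multiplier = 1/(1 − MPC) = 1/(1 − 0.76) = 1/0.24 ≈ 4.167.
ΔY = k × ΔG = (+$726 billion) / 0.24 = +$3,025 billion.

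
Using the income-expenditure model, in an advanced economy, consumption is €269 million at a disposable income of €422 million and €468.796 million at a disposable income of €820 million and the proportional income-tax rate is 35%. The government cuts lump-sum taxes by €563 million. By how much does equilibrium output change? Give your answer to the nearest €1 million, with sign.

+€420 million

MPC = ΔC/ΔYd = (468.796 − 269)/(820 − 422) = 199.796/398 = 0.502.
A lump-sum tax change of −€563 million shifts disposable income by +€563 million; first-round consumption changes by −c × ΔT = −0.502 × (−€563 million) = +€282.626 million.
Expenditure multiplier = 1/(1 − c(1−t)) = 1/(1 − 0.502×0.65) = 1/0.6737 ≈ 1.484.
The tax multiplier is −c × k ≈ −0.745, so ΔY = k × (−c·ΔT) = (+€282.626 million) / 0.6737 ≈ +€420 million.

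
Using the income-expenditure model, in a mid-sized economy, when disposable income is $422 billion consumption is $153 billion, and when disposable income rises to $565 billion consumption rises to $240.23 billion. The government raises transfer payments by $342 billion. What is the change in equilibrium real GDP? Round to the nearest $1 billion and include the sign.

MPC = ΔC/ΔYd = (240.23 − 153)/(565 − 422) = 87.23/143 = 0.61.
The transfer change shifts disposable income by +$342 billion, so first-round consumption changes by c·ΔTR = 0.61 × (+$342 billion) = +$208.62 billion.
Expenditure multiplier = 1/(1 − MPC) = 1/(1 − 0.61) = 1/0.39 ≈ 2.564.
The transfer multiplier is c × k ≈ 1.564, so ΔY = k × (c·ΔTR) = (+$208.62 billion) / 0.39 ≈ +$535 billion.

+$535 billion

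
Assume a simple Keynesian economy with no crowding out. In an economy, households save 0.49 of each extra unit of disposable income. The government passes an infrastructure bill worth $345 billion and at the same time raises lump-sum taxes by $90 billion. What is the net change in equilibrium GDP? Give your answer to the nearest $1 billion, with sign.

MPC = 1 − MPS = 1 − 0.49 = 0.51.
Expenditure multiplier = 1/(1 − MPC) = 1/(1 − 0.51) = 1/0.49 ≈ 2.041.
ΔG contributes k·ΔG = (+$345 billion) / 0.49 ≈ +$704.1 billion.
ΔT of +$90 billion changes first-round spending by −c·ΔT = −$45.9 billion, contributing k·(−c·ΔT) = (−$45.9 billion) / 0.49 ≈ −$93.7 billion.
Net ΔY = k(ΔG − c·ΔT) = (+$299.1 billion) / 0.49 ≈ +$610 billion.

+$610 billion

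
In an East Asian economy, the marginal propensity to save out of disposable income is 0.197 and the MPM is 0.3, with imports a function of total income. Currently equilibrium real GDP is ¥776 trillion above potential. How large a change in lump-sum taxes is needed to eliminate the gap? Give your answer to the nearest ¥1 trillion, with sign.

+¥480 trillion

MPC = 1 − MPS = 1 − 0.197 = 0.803.
Spending multiplier = 1/(1 − c + m) = 1/(1 − 0.803 + 0.3) = 1/0.497 ≈ 2.012.
Tax multiplier = −c·k = −0.803/0.497 ≈ −1.616. Need ΔY = −¥776 trillion, so ΔT = ΔY/(−c·k) = −(−¥776 trillion) × 0.497 / 0.803 ≈ +¥480 trillion.
The government should raise lump-sum taxes by ¥480 trillion.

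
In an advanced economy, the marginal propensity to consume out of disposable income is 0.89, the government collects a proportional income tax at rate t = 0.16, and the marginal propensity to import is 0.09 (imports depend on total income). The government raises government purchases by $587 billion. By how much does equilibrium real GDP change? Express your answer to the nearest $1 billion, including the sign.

Spending multiplier = 1/(1 − c(1−t) + m) = 1/(1 − 0.89×0.84 + 0.09) = 1/0.3424 ≈ 2.921.
ΔY = k × ΔG = (+$587 billion) / 0.3424 ≈ +$1,714 billion.

+$1,714 billion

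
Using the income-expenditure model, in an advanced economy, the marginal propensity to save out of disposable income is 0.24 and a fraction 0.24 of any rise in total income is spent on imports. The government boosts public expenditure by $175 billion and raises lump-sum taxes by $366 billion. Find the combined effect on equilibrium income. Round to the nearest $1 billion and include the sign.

MPC = 1 − MPS = 1 − 0.24 = 0.76.
Expenditure multiplier = 1/(1 − c + m) = 1/(1 − 0.76 + 0.24) = 1/0.48 ≈ 2.083.
ΔG contributes k·ΔG = (+$175 billion) / 0.48 ≈ +$364.6 billion.
ΔT of +$366 billion changes first-round spending by −c·ΔT = −$278.16 billion, contributing k·(−c·ΔT) = (−$278.16 billion) / 0.48 = −$579.5 billion.
Net ΔY = k(ΔG − c·ΔT) = (−$103.16 billion) / 0.48 ≈ −$215 billion.

−$215 billion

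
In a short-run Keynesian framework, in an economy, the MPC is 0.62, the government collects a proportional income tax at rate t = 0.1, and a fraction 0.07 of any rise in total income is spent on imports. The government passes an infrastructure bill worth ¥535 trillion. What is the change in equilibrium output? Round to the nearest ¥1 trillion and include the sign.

+¥1,045 trillion

Government-spending multiplier = 1/(1 − c(1−t) + m) = 1/(1 − 0.62×0.9 + 0.07) = 1/0.512 ≈ 1.953.
ΔY = k × ΔG = (+¥535 trillion) / 0.512 ≈ +¥1,045 trillion.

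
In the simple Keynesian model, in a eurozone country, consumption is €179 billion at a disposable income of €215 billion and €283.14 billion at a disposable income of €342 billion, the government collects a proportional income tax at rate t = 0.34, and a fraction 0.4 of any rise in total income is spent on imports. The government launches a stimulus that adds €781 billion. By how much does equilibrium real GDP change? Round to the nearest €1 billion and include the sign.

+€909 billion

MPC = ΔC/ΔYd = (283.14 − 179)/(342 − 215) = 104.14/127 = 0.82.
Expenditure multiplier = 1/(1 − c(1−t) + m) = 1/(1 − 0.82×0.66 + 0.4) = 1/0.8588 ≈ 1.164.
ΔY = k × ΔG = (+€781 billion) / 0.8588 ≈ +€909 billion.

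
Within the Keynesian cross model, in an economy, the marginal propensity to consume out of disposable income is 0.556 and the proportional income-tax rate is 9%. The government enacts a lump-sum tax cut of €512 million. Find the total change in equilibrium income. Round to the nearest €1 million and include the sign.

+€576 million

A lump-sum tax change of −€512 million shifts disposable income by +€512 million; first-round consumption changes by −c × ΔT = −0.556 × (−€512 million) = +€284.672 million.
Expenditure multiplier = 1/(1 − c(1−t)) = 1/(1 − 0.556×0.91) = 1/0.49404 ≈ 2.024.
The tax multiplier is −c × k ≈ −1.125, so ΔY = k × (−c·ΔT) = (+€284.672 million) / 0.49404 ≈ +€576 million.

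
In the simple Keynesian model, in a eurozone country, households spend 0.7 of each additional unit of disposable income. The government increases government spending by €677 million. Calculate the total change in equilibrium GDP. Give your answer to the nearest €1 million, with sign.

+€2,257 million

Spending multiplier = 1/(1 − MPC) = 1/(1 − 0.7) = 1/0.3 ≈ 3.333.
ΔY = k × ΔG = (+€677 million) / 0.3 ≈ +€2,257 million.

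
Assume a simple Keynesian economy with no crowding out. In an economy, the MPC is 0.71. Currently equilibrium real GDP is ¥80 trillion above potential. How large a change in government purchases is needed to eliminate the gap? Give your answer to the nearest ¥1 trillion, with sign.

−¥23 trillion

Spending multiplier = 1/(1 − MPC) = 1/(1 − 0.71) = 1/0.29 ≈ 3.448.
Need ΔY = −¥80 trillion, so ΔG = ΔY/k = (−¥80 trillion) × 0.29 ≈ −¥23 trillion.
The government should cut government purchases by ¥23 trillion.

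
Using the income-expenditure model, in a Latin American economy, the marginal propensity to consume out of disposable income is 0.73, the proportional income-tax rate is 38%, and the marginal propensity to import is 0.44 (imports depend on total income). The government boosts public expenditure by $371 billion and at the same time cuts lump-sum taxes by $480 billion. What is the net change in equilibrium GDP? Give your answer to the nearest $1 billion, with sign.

Expenditure multiplier = 1/(1 − c(1−t) + m) = 1/(1 − 0.73×0.62 + 0.44) = 1/0.9874 ≈ 1.013.
ΔG contributes k·ΔG = (+$371 billion) / 0.9874 ≈ +$375.7 billion.
ΔT of −$480 billion changes first-round spending by −c·ΔT = +$350.4 billion, contributing k·(−c·ΔT) = (+$350.4 billion) / 0.9874 ≈ +$354.9 billion.
Net ΔY = k(ΔG − c·ΔT) = (+$721.4 billion) / 0.9874 ≈ +$731 billion.

+$731 billion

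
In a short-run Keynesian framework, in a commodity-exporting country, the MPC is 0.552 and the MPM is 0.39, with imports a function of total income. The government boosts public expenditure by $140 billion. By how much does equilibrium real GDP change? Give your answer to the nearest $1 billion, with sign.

Spending multiplier = 1/(1 − c + m) = 1/(1 − 0.552 + 0.39) = 1/0.838 ≈ 1.193.
ΔY = k × ΔG = (+$140 billion) / 0.838 ≈ +$167 billion.

+$167 billion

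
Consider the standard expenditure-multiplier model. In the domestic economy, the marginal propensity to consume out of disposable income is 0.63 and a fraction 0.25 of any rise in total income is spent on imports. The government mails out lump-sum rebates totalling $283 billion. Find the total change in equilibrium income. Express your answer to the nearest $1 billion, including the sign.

A lump-sum tax change of −$283 billion shifts disposable income by +$283 billion; first-round consumption changes by −c × ΔT = −0.63 × (−$283 billion) = +$178.29 billion.
Expenditure multiplier = 1/(1 − c + m) = 1/(1 − 0.63 + 0.25) = 1/0.62 ≈ 1.613.
The tax multiplier is −c × k ≈ −1.016, so ΔY = k × (−c·ΔT) = (+$178.29 billion) / 0.62 ≈ +$288 billion.

+$288 billion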